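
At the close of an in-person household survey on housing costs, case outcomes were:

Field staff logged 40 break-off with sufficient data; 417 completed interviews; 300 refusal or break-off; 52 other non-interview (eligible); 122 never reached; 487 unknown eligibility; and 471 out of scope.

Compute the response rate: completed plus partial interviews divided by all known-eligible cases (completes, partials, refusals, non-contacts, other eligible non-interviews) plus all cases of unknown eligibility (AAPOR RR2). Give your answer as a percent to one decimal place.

32.2%

Numerator = 417 + 40 = 457
Denom = 417 + 40 + 300 + 122 + 52 + 487 = 1418
RR2 = 457 / 1418 = 0.3223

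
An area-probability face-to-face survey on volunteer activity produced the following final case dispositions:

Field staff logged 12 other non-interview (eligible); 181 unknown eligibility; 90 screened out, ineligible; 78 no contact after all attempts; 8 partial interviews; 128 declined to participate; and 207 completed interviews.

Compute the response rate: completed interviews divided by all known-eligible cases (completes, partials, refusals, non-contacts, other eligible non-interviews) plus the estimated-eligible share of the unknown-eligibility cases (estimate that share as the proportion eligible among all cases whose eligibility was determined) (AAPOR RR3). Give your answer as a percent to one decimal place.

35.5%

Top = 207
Eligible (known) = 207 + 8 + 128 + 78 + 12 = 433
e = 433 / (433 + 90) = 433 / 523 = 0.8279
Eligible share of unknowns = 0.8279 × 181 = 149.85
Denominator = 433 + 149.85 = 582.85
RR3 = 207 / 582.85 = 0.3552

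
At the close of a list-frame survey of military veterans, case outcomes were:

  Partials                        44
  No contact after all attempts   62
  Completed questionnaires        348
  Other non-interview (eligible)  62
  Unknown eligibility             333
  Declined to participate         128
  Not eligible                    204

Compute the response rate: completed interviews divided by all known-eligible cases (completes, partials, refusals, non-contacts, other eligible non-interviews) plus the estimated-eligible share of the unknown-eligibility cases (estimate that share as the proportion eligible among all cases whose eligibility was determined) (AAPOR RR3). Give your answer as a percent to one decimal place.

Top: 348
Eligible (known): 348 + 44 + 128 + 62 + 62 = 644
e = 644 / (644 + 204) = 644 / 848 = 0.7594
Eligible share of unknowns: 0.7594 × 333 = 252.88
Denom: 644 + 252.88 = 896.88
RR3 = 348 / 896.88 = 0.3880

38.8%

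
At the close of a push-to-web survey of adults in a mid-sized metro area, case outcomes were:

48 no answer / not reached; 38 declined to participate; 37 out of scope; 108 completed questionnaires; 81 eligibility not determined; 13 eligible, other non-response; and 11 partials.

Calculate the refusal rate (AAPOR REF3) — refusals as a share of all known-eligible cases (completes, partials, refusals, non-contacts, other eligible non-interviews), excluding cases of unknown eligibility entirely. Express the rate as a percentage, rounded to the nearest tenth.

Num → 38
Denominator → 108 + 11 + 38 + 48 + 13 = 218
REF3 = 38 / 218 = 0.1743

17.4%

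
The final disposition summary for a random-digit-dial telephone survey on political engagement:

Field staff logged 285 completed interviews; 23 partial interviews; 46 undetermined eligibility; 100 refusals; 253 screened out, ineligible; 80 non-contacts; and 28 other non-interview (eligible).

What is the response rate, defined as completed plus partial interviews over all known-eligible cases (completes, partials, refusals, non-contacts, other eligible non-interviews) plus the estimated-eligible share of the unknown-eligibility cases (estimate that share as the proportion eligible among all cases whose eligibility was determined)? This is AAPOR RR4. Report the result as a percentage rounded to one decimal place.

56.3%

Top: 285 + 23 = 308
Eligible (known): 285 + 23 + 100 + 80 + 28 = 516
e = 516 / (516 + 253) = 516 / 769 = 0.6710
e × U: 0.6710 × 46 = 30.87
Base: 516 + 30.87 = 546.87
RR4 = 308 / 546.87 = 0.5632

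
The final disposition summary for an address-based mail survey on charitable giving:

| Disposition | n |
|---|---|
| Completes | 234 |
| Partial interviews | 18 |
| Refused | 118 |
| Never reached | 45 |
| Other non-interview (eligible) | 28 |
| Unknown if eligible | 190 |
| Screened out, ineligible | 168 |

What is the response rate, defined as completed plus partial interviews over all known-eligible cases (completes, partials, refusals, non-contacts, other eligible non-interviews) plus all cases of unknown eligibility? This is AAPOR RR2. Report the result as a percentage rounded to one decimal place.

39.8%

Num = 234 + 18 = 252
Denom = 234 + 18 + 118 + 45 + 28 + 190 = 633
RR2 = 252 / 633 = 0.3981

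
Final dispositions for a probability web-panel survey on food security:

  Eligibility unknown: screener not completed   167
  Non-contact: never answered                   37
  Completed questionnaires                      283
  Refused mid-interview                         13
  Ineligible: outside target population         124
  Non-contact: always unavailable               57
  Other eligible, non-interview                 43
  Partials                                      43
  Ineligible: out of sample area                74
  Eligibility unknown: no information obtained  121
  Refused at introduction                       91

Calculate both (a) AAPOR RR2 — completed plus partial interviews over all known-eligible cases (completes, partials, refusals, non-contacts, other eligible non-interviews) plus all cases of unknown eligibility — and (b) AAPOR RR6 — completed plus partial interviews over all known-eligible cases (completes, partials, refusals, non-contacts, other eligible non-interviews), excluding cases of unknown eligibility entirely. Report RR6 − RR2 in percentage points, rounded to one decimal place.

19.4

Declined to participate = 91 + 13 = 104
Never reached = 37 + 57 = 94
Unknown if eligible = 167 + 121 = 288
Out of scope = 124 + 74 = 198
Num = 283 + 43 = 326
Base = 283 + 43 + 104 + 94 + 43 + 288 = 855
RR2 = 326 / 855 = 0.3813
Base = 283 + 43 + 104 + 94 + 43 = 567
RR6 = 326 / 567 = 0.5750
Difference = 57.50 − 38.13 = 19.37 percentage points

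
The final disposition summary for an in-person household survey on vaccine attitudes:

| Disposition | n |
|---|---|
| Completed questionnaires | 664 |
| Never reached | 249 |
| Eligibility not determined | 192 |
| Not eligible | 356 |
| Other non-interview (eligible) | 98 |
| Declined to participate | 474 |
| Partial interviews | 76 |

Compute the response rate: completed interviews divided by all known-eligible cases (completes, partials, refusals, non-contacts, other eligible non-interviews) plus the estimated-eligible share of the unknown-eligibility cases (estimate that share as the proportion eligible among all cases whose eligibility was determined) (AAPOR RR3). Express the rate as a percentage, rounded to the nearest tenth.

Num → 664
Determined eligible → 664 + 76 + 474 + 249 + 98 = 1561
e = 1561 / (1561 + 356) = 1561 / 1917 = 0.8143
Eligible share of unknowns → 0.8143 × 192 = 156.35
Base → 1561 + 156.35 = 1717.35
RR3 = 664 / 1717.35 = 0.3866

38.7%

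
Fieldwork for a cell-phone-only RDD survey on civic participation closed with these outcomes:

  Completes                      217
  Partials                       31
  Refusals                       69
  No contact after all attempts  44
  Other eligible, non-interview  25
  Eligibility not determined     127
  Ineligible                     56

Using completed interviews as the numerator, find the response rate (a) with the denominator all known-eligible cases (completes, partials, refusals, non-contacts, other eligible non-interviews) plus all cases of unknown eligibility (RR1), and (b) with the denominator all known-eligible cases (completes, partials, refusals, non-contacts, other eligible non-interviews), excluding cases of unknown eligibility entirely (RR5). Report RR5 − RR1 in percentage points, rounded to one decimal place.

13.9

Top = 217
Denom = 217 + 31 + 69 + 44 + 25 + 127 = 513
RR1 = 217 / 513 = 0.4230
Denom = 217 + 31 + 69 + 44 + 25 = 386
RR5 = 217 / 386 = 0.5622
Difference = 56.22 − 42.30 = 13.92 percentage points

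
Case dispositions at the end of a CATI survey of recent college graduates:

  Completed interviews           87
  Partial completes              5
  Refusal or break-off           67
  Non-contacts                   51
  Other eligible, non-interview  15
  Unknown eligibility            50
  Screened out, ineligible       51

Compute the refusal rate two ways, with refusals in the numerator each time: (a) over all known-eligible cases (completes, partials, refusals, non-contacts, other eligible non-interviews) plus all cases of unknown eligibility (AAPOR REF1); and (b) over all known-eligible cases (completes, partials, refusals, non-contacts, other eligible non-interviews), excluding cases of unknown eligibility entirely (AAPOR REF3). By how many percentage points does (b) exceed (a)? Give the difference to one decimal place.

5.4

Num = 67
Denom = 87 + 5 + 67 + 51 + 15 + 50 = 275
REF1 = 67 / 275 = 0.2436
Denom = 87 + 5 + 67 + 51 + 15 = 225
REF3 = 67 / 225 = 0.2978
Difference = 29.78 − 24.36 = 5.42 percentage points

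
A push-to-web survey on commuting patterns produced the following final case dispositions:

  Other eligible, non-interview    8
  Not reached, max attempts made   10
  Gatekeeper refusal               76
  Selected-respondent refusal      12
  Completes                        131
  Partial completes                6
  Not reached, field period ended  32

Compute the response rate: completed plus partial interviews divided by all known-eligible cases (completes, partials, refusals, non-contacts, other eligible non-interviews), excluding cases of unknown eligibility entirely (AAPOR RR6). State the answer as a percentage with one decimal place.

Refusal or break-off = 76 + 12 = 88
No contact after all attempts = 32 + 10 = 42
Numerator → 131 + 6 = 137
Denominator → 131 + 6 + 88 + 42 + 8 = 275
RR6 = 137 / 275 = 0.4982

49.8%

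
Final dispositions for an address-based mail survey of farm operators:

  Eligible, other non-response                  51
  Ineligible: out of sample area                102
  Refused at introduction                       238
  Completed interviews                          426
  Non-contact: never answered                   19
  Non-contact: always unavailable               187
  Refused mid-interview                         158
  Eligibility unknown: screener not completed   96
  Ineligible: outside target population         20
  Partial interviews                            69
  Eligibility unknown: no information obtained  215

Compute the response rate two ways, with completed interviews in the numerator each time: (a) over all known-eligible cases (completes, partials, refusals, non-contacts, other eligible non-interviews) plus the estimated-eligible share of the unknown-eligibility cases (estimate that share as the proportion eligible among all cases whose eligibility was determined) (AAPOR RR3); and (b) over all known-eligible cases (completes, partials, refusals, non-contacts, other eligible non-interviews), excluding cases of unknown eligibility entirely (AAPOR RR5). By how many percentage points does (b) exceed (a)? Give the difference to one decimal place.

7.3

Declined to participate = 238 + 158 = 396
No answer / not reached = 19 + 187 = 206
Unknown eligibility = 96 + 215 = 311
Not eligible = 20 + 102 = 122
Top → 426
Determined eligible → 426 + 69 + 396 + 206 + 51 = 1148
e = 1148 / (1148 + 122) = 1148 / 1270 = 0.9039
e × U → 0.9039 × 311 = 281.11
Base → 1148 + 281.11 = 1429.11
RR3 = 426 / 1429.11 = 0.2981
Base → 426 + 69 + 396 + 206 + 51 = 1148
RR5 = 426 / 1148 = 0.3711
Difference = 37.11 − 29.81 = 7.30 percentage points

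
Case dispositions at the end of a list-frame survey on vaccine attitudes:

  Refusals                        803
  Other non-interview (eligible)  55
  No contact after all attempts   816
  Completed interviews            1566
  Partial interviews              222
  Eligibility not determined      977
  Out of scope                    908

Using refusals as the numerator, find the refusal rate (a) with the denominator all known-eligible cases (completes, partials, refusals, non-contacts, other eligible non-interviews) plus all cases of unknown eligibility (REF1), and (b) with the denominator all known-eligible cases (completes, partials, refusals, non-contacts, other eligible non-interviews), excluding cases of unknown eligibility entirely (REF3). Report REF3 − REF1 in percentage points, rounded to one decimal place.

5.1

Num: 803
Denominator: 1566 + 222 + 803 + 816 + 55 + 977 = 4439
REF1 = 803 / 4439 = 0.1809
Denominator: 1566 + 222 + 803 + 816 + 55 = 3462
REF3 = 803 / 3462 = 0.2319
Difference = 23.19 − 18.09 = 5.10 percentage points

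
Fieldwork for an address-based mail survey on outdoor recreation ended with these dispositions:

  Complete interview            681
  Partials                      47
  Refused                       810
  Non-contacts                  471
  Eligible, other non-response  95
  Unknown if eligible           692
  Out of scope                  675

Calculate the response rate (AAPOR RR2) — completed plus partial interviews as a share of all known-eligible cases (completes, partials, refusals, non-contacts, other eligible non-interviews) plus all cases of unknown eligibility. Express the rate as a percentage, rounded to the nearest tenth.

26.0%

Top: 681 + 47 = 728
Denominator: 681 + 47 + 810 + 471 + 95 + 692 = 2796
RR2 = 728 / 2796 = 0.2604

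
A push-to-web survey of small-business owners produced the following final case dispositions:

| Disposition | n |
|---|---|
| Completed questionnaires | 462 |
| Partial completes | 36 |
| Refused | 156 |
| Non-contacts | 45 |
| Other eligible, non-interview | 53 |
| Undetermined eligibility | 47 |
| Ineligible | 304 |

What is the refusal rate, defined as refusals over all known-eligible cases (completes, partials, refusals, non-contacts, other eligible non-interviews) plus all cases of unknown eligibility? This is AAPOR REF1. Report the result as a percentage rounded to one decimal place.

Num → 156
Denominator → 462 + 36 + 156 + 45 + 53 + 47 = 799
REF1 = 156 / 799 = 0.1952

19.5%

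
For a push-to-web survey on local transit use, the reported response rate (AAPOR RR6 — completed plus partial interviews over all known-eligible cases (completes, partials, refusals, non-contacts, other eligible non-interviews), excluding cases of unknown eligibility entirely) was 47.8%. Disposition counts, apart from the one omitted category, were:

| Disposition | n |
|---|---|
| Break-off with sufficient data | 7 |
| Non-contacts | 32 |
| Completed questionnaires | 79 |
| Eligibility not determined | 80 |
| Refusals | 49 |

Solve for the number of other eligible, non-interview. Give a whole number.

13

Num = 79 + 7 = 86
RR6 = 86 / D = 0.478
D = 86 / 0.478 = 179.9
Remaining denominator categories sum to 167
other eligible, non-interview = 179.9 − 167 ≈ 13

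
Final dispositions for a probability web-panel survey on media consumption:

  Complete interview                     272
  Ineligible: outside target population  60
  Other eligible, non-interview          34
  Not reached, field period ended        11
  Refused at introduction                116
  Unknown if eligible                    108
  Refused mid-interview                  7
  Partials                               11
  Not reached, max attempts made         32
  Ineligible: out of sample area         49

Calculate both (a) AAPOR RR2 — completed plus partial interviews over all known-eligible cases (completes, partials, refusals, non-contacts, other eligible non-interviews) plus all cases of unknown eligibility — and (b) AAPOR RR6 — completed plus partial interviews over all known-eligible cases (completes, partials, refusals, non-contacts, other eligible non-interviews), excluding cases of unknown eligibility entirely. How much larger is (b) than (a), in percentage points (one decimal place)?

10.7

Refusal or break-off = 116 + 7 = 123
Never reached = 11 + 32 = 43
Ineligible = 60 + 49 = 109
Num → 272 + 11 = 283
Base → 272 + 11 + 123 + 43 + 34 + 108 = 591
RR2 = 283 / 591 = 0.4788
Base → 272 + 11 + 123 + 43 + 34 = 483
RR6 = 283 / 483 = 0.5859
Difference = 58.59 − 47.88 = 10.71 percentage points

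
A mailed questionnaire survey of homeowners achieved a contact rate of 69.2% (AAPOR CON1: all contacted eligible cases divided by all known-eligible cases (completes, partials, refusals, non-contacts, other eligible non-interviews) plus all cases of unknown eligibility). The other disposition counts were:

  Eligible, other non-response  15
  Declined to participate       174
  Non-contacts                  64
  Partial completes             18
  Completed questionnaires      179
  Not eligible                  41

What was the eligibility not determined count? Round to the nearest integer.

Numerator = 179 + 18 + 174 + 15 = 386
CON1 = 386 / D = 0.692
D = 386 / 0.692 = 557.8
Other denominator terms total 450
eligibility not determined = 557.8 − 450 ≈ 108

108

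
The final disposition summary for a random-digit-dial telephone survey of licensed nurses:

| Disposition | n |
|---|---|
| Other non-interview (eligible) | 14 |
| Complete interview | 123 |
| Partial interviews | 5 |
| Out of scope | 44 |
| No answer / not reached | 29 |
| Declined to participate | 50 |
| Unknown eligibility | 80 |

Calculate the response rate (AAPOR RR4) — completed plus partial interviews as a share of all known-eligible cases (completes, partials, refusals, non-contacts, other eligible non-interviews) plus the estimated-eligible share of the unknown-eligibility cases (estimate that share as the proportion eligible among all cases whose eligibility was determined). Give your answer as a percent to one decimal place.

Numerator → 123 + 5 = 128
Known eligible → 123 + 5 + 50 + 29 + 14 = 221
e = 221 / (221 + 44) = 221 / 265 = 0.8340
e × U → 0.8340 × 80 = 66.72
Denom → 221 + 66.72 = 287.72
RR4 = 128 / 287.72 = 0.4449

44.5%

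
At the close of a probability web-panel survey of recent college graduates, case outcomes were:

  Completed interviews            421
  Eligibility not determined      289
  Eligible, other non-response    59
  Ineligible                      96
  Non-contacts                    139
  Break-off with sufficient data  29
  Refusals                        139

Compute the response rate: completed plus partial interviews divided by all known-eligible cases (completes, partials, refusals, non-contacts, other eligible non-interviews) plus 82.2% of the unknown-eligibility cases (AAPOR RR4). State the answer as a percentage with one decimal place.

Top: 421 + 29 = 450
Determined eligible: 421 + 29 + 139 + 139 + 59 = 787
e × U: 0.8220 × 289 = 237.56
Denominator: 787 + 237.56 = 1024.56
RR4 = 450 / 1024.56 = 0.4392

43.9%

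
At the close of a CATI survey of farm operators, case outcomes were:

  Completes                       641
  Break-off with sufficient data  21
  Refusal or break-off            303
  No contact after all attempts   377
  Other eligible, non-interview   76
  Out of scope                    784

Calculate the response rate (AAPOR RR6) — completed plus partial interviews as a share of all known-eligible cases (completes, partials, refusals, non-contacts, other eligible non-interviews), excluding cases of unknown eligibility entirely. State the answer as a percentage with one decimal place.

Top → 641 + 21 = 662
Denom → 641 + 21 + 303 + 377 + 76 = 1418
RR6 = 662 / 1418 = 0.4669

46.7%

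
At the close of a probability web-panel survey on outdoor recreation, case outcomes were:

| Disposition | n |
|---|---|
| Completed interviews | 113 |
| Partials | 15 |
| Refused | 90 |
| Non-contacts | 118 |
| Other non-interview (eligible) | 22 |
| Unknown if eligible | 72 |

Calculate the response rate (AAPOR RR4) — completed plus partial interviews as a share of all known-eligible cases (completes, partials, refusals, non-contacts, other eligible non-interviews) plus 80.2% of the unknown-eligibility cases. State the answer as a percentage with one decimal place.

30.8%

Numerator: 113 + 15 = 128
Determined eligible: 113 + 15 + 90 + 118 + 22 = 358
Estimated eligible among unknowns: 0.8020 × 72 = 57.74
Denom: 358 + 57.74 = 415.74
RR4 = 128 / 415.74 = 0.3079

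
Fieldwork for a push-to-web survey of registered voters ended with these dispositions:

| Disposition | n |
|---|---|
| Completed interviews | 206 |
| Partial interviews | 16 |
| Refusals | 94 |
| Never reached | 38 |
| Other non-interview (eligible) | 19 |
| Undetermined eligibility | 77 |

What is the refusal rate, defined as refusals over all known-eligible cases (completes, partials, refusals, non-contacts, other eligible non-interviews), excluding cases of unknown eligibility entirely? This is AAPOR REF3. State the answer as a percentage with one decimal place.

25.2%

Top = 94
Denominator = 206 + 16 + 94 + 38 + 19 = 373
REF3 = 94 / 373 = 0.2520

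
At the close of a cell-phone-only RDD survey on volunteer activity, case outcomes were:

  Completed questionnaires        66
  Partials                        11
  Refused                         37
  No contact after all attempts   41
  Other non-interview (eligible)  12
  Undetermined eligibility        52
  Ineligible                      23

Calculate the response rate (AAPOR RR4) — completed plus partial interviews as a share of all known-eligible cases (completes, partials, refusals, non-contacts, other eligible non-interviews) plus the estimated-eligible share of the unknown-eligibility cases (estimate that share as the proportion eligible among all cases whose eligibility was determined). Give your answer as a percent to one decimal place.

36.2%

Numerator → 66 + 11 = 77
Determined eligible → 66 + 11 + 37 + 41 + 12 = 167
e = 167 / (167 + 23) = 167 / 190 = 0.8789
Eligible share of unknowns → 0.8789 × 52 = 45.70
Denominator → 167 + 45.70 = 212.70
RR4 = 77 / 212.70 = 0.3620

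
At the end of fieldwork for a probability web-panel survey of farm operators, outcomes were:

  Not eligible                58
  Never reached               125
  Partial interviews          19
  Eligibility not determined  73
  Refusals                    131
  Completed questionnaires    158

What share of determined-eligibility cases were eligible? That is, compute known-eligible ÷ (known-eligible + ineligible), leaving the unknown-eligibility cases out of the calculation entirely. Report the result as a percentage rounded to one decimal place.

88.2%

Eligible (known) → 158 + 19 + 131 + 125 = 433
e = 433 / (433 + 58) = 433 / 491 = 0.8819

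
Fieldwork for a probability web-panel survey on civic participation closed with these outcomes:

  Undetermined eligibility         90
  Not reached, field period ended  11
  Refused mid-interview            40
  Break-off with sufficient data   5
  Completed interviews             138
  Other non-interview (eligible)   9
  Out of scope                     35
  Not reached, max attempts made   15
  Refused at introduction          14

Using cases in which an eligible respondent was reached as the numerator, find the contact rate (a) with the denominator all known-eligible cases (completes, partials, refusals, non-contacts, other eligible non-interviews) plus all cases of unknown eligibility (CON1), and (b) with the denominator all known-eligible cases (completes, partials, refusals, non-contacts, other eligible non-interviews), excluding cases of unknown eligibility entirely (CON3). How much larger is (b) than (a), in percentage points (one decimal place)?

24.8

Refused = 14 + 40 = 54
No answer / not reached = 11 + 15 = 26
Top = 138 + 5 + 54 + 9 = 206
Denom = 138 + 5 + 54 + 26 + 9 + 90 = 322
CON1 = 206 / 322 = 0.6398
Denom = 138 + 5 + 54 + 26 + 9 = 232
CON3 = 206 / 232 = 0.8879
Difference = 88.79 − 63.98 = 24.81 percentage points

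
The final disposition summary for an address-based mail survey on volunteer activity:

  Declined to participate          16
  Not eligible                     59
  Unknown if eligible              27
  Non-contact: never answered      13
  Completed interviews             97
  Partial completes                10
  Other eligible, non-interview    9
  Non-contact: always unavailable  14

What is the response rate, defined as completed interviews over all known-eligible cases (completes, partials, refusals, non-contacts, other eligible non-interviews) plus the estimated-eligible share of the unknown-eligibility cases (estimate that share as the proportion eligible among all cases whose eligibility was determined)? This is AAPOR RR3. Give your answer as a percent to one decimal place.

Never reached = 13 + 14 = 27
Num = 97
Known eligible = 97 + 10 + 16 + 27 + 9 = 159
e = 159 / (159 + 59) = 159 / 218 = 0.7294
e × U = 0.7294 × 27 = 19.69
Base = 159 + 19.69 = 178.69
RR3 = 97 / 178.69 = 0.5428

54.3%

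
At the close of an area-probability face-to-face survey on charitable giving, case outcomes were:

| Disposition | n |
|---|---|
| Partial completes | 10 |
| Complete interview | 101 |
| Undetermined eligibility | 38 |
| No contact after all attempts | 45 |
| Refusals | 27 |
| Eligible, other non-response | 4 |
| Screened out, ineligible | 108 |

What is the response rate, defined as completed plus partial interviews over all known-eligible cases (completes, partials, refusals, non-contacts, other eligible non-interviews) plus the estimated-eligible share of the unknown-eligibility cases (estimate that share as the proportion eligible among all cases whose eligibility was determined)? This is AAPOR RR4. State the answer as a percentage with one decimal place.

52.6%

Top: 101 + 10 = 111
Determined eligible: 101 + 10 + 27 + 45 + 4 = 187
e = 187 / (187 + 108) = 187 / 295 = 0.6339
Eligible share of unknowns: 0.6339 × 38 = 24.09
Denominator: 187 + 24.09 = 211.09
RR4 = 111 / 211.09 = 0.5258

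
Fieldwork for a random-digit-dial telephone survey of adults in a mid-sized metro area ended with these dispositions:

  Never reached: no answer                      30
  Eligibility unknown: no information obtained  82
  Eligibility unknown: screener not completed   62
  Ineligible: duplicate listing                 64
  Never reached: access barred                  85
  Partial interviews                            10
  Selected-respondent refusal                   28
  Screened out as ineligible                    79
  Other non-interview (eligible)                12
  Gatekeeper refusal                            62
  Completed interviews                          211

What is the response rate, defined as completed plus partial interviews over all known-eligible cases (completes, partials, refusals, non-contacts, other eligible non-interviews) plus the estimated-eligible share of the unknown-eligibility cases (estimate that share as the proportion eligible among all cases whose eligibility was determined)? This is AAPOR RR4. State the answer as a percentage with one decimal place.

Declined to participate = 62 + 28 = 90
Non-contacts = 30 + 85 = 115
Undetermined eligibility = 62 + 82 = 144
Screened out, ineligible = 79 + 64 = 143
Numerator = 211 + 10 = 221
Determined eligible = 211 + 10 + 90 + 115 + 12 = 438
e = 438 / (438 + 143) = 438 / 581 = 0.7539
e × U = 0.7539 × 144 = 108.56
Denominator = 438 + 108.56 = 546.56
RR4 = 221 / 546.56 = 0.4043

40.4%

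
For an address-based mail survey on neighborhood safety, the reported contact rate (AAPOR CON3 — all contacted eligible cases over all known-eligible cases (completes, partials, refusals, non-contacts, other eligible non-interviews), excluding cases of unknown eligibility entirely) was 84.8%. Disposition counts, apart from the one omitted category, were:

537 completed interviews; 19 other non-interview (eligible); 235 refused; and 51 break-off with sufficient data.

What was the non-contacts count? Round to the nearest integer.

151

Numerator = 537 + 51 + 235 + 19 = 842
CON3 = 842 / D = 0.848
D = 842 / 0.848 = 992.9
Remaining denominator categories sum to 842
non-contacts = 992.9 − 842 ≈ 151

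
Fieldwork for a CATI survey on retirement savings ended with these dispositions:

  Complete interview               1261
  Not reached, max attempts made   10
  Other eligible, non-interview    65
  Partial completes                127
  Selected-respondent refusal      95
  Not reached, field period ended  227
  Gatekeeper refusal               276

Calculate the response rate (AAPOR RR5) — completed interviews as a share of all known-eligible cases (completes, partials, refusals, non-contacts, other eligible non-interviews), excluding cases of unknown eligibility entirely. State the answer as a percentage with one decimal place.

61.2%

Refusals = 276 + 95 = 371
Never reached = 227 + 10 = 237
Num: 1261
Denom: 1261 + 127 + 371 + 237 + 65 = 2061
RR5 = 1261 / 2061 = 0.6118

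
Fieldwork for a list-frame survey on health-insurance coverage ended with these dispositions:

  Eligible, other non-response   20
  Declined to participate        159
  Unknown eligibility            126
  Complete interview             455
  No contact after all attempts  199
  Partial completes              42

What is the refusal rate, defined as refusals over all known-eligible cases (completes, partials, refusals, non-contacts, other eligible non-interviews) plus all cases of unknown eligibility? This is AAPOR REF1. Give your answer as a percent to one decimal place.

15.9%

Numerator: 159
Base: 455 + 42 + 159 + 199 + 20 + 126 = 1001
REF1 = 159 / 1001 = 0.1588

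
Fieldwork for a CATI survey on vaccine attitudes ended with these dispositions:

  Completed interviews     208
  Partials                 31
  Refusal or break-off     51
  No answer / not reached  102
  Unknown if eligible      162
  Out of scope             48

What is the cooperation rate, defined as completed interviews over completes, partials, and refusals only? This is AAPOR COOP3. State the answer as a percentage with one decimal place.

Top: 208
Denom: 208 + 31 + 51 = 290
COOP3 = 208 / 290 = 0.7172

71.7%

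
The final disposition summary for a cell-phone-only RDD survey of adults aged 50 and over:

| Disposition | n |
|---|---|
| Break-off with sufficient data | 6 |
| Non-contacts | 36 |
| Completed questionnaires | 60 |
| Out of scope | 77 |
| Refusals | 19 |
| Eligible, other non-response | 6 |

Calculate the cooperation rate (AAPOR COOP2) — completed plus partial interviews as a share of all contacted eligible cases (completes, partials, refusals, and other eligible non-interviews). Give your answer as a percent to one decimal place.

72.5%

Top → 60 + 6 = 66
Base → 60 + 6 + 19 + 6 = 91
COOP2 = 66 / 91 = 0.7253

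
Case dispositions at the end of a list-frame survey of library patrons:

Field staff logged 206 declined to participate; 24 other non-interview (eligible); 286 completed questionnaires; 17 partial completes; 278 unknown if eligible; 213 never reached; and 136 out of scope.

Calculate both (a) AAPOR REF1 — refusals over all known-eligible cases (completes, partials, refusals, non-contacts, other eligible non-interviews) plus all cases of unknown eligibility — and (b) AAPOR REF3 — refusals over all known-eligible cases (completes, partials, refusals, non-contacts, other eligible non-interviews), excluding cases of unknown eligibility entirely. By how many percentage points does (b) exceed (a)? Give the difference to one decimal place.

Numerator: 206
Base: 286 + 17 + 206 + 213 + 24 + 278 = 1024
REF1 = 206 / 1024 = 0.2012
Base: 286 + 17 + 206 + 213 + 24 = 746
REF3 = 206 / 746 = 0.2761
Difference = 27.61 − 20.12 = 7.49 percentage points

7.5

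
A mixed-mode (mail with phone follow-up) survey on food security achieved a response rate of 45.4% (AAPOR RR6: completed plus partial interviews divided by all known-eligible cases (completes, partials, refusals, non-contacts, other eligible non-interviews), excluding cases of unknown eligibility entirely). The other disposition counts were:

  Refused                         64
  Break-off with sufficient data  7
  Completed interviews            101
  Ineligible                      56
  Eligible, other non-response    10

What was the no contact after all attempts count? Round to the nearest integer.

Top → 101 + 7 = 108
RR6 = 108 / D = 0.454
D = 108 / 0.454 = 237.9
Remaining denominator categories sum to 182
no contact after all attempts = 237.9 − 182 ≈ 56

56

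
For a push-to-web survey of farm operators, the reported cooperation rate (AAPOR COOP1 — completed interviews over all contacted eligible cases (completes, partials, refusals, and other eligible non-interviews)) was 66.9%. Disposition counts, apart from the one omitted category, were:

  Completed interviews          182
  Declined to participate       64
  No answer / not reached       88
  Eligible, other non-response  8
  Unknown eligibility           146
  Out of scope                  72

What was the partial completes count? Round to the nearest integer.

18

COOP1 = 182 / D = 0.669
D = 182 / 0.669 = 272.0
Remaining denominator categories sum to 254
partial completes = 272.0 − 254 ≈ 18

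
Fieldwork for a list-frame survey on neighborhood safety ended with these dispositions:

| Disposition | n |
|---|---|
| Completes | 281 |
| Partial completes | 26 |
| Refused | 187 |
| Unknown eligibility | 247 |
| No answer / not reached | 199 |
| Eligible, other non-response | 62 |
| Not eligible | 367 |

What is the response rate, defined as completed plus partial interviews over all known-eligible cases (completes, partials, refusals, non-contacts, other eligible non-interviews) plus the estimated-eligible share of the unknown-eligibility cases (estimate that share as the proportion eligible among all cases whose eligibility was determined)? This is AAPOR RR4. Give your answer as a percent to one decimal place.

Top: 281 + 26 = 307
Known eligible: 281 + 26 + 187 + 199 + 62 = 755
e = 755 / (755 + 367) = 755 / 1122 = 0.6729
Eligible share of unknowns: 0.6729 × 247 = 166.21
Denominator: 755 + 166.21 = 921.21
RR4 = 307 / 921.21 = 0.3333

33.3%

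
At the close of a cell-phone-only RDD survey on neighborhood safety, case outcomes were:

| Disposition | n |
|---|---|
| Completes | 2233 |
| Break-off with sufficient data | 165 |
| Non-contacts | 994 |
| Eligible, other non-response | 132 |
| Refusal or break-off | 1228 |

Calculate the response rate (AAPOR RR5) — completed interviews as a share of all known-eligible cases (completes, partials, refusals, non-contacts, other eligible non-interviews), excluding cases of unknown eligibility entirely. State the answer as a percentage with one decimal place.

47.0%

Top: 2233
Denominator: 2233 + 165 + 1228 + 994 + 132 = 4752
RR5 = 2233 / 4752 = 0.4699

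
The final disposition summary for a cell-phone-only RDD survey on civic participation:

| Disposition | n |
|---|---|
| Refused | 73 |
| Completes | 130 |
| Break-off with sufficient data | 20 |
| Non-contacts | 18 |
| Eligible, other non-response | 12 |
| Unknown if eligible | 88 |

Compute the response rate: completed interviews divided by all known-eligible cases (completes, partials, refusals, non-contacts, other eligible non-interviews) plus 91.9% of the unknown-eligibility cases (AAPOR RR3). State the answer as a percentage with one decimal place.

38.9%

Num: 130
Known eligible: 130 + 20 + 73 + 18 + 12 = 253
e × U: 0.9190 × 88 = 80.87
Denom: 253 + 80.87 = 333.87
RR3 = 130 / 333.87 = 0.3894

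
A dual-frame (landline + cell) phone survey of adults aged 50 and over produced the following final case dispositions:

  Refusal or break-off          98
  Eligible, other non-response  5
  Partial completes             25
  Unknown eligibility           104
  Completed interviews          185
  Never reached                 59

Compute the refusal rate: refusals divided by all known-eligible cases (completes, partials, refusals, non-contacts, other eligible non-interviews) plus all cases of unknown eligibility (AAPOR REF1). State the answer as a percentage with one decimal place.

Top → 98
Denom → 185 + 25 + 98 + 59 + 5 + 104 = 476
REF1 = 98 / 476 = 0.2059

20.6%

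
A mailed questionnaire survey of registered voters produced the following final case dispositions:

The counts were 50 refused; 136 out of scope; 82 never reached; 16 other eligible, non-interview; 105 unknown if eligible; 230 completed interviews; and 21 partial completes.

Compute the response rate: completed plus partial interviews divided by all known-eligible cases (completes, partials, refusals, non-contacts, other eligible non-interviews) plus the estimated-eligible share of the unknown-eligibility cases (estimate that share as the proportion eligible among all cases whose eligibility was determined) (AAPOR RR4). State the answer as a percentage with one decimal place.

Num: 230 + 21 = 251
Eligible (known): 230 + 21 + 50 + 82 + 16 = 399
e = 399 / (399 + 136) = 399 / 535 = 0.7458
e × U: 0.7458 × 105 = 78.31
Base: 399 + 78.31 = 477.31
RR4 = 251 / 477.31 = 0.5259

52.6%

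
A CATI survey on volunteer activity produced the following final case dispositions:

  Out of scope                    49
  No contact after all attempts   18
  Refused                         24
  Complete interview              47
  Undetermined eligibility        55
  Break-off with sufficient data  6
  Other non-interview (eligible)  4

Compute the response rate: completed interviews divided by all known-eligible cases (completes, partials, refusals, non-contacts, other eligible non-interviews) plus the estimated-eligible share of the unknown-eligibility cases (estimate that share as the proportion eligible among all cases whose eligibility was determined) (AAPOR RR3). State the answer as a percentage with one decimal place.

34.6%

Num: 47
Eligible (known): 47 + 6 + 24 + 18 + 4 = 99
e = 99 / (99 + 49) = 99 / 148 = 0.6689
e × U: 0.6689 × 55 = 36.79
Denominator: 99 + 36.79 = 135.79
RR3 = 47 / 135.79 = 0.3461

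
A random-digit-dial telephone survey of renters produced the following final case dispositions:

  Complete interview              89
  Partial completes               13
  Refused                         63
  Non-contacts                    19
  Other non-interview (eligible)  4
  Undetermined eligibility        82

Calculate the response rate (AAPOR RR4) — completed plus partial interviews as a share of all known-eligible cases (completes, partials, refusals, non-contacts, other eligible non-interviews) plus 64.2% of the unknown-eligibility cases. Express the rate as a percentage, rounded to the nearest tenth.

42.4%

Top: 89 + 13 = 102
Eligible (known): 89 + 13 + 63 + 19 + 4 = 188
e × U: 0.6420 × 82 = 52.64
Base: 188 + 52.64 = 240.64
RR4 = 102 / 240.64 = 0.4239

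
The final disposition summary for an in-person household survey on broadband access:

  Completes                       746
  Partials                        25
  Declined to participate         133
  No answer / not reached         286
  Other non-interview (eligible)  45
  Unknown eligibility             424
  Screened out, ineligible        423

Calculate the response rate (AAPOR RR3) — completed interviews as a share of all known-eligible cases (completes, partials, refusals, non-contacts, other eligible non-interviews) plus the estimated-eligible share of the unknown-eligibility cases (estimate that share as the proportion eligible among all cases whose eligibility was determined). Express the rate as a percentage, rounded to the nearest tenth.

Numerator = 746
Eligible (known) = 746 + 25 + 133 + 286 + 45 = 1235
e = 1235 / (1235 + 423) = 1235 / 1658 = 0.7449
e × U = 0.7449 × 424 = 315.84
Denom = 1235 + 315.84 = 1550.84
RR3 = 746 / 1550.84 = 0.4810

48.1%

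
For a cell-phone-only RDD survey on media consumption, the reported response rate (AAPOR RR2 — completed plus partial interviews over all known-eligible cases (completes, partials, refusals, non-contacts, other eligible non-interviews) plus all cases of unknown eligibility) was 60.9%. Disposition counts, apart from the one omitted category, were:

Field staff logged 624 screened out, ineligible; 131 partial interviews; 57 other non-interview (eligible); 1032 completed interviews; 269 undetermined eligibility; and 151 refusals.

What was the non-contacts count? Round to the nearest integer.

Top → 1032 + 131 = 1163
RR2 = 1163 / D = 0.609
D = 1163 / 0.609 = 1909.7
Other denominator terms total 1640
non-contacts = 1909.7 − 1640 ≈ 270

270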